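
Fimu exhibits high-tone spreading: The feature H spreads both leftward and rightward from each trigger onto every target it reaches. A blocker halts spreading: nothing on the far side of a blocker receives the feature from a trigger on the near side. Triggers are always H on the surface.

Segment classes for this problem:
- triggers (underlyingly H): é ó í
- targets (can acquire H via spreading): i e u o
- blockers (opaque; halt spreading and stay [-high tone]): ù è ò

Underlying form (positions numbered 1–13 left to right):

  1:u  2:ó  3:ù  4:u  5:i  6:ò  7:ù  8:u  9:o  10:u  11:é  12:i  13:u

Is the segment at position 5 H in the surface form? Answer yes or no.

no

From /ó/ at 2 rightward: 3 /ù/ blocks.
From /ó/ at 2 leftward: 1 /u/ → H; word edge.
From /é/ at 11 rightward: 12 /i/ → H; 13 /u/ → H; word edge.
From /é/ at 11 leftward: 10 /u/ → H; 9 /o/ → H; 8 /u/ → H; 7 /ù/ blocks.
Targets with no active source: positions 4 5 stay [-high tone].
H positions on the surface: 1 2 8 9 10 11 12 13.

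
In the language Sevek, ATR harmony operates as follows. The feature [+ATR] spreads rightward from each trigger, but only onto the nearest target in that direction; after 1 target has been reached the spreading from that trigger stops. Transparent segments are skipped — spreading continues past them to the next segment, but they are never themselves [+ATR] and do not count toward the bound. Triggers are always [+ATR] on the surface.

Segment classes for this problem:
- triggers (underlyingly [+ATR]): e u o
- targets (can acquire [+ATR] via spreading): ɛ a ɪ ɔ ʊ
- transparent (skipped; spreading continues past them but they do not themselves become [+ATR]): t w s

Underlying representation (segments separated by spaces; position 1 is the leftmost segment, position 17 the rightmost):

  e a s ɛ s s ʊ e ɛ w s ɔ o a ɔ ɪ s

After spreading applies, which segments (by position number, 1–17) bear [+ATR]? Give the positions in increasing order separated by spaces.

1 2 8 9 13 14

From /e/ at 1 rightward: 2 /a/ → [+ATR]; bound reached.
From /e/ at 8 rightward: 9 /ɛ/ → [+ATR]; bound reached.
From /o/ at 13 rightward: 14 /a/ → [+ATR]; bound reached.
Targets with no active source: positions 4 7 12 15 16 stay [-ATR].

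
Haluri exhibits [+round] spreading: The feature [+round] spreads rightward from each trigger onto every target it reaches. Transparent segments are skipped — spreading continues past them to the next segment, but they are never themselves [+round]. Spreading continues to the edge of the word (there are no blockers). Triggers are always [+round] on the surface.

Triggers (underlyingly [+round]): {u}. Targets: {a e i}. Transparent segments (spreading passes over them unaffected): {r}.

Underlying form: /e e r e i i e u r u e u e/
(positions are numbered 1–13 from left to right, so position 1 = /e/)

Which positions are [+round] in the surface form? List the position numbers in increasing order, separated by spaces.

From /u/ at 8 rightward: 9 /r/ transparent; 10 /u/ is itself a trigger — this domain ends here.
From /u/ at 10 rightward: 11 /e/ → [+round]; 12 /u/ is itself a trigger — this domain ends here.
From /u/ at 12 rightward: 13 /e/ → [+round]; word edge.
Targets with no active source: positions 1 2 4 5 6 7 stay [-round].

8 10 11 12 13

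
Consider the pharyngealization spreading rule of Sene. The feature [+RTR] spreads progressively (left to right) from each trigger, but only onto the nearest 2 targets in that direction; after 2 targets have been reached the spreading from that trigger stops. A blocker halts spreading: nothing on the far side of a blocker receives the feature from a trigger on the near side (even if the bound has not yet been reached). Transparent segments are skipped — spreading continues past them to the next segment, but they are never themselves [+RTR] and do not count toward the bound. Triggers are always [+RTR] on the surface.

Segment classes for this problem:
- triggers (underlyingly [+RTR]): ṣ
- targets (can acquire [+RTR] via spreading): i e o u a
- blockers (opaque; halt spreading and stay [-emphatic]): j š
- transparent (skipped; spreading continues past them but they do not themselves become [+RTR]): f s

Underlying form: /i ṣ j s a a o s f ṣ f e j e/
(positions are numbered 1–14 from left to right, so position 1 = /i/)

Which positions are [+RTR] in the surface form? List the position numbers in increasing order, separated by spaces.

From /ṣ/ at 2 rightward: 3 /j/ blocks.
From /ṣ/ at 10 rightward: 11 /f/ transparent; 12 /e/ → [+RTR]; 13 /j/ blocks.
Targets with no active source: positions 1 5 6 7 14 stay [-emphatic].

2 10 12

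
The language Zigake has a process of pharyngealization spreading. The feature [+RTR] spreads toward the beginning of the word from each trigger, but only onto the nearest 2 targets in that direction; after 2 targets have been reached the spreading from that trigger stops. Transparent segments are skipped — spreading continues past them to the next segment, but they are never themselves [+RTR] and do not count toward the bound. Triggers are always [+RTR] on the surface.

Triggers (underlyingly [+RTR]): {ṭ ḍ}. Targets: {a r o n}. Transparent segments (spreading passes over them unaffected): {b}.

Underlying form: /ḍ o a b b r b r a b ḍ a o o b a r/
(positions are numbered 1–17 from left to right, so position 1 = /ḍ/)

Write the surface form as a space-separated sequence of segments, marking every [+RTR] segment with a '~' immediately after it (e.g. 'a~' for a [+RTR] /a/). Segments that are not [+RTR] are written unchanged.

From /ḍ/ at 1 leftward: word edge.
From /ḍ/ at 11 leftward: 10 /b/ transparent; 9 /a/ → [+RTR]; 8 /r/ → [+RTR]; bound reached.
Targets with no active source: positions 2 3 6 12 13 14 16 17 stay [-emphatic].
[+RTR] positions on the surface: 1 8 9 11.

ḍ~ o a b b r b r~ a~ b ḍ~ a o o b a r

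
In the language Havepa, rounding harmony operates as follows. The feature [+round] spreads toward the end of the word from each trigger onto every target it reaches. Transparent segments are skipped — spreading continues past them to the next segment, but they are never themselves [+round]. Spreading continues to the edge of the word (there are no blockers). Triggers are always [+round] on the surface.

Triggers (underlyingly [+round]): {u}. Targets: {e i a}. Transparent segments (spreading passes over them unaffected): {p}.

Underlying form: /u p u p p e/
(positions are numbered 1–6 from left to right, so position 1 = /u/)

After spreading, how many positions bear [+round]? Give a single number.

3

From /u/ at 1 rightward: 2 /p/ transparent; 3 /u/ is itself a trigger — this domain ends here.
From /u/ at 3 rightward: 4 /p/ transparent; 5 /p/ transparent; 6 /e/ → [+round]; word edge.
[+round] positions on the surface: 1 3 6.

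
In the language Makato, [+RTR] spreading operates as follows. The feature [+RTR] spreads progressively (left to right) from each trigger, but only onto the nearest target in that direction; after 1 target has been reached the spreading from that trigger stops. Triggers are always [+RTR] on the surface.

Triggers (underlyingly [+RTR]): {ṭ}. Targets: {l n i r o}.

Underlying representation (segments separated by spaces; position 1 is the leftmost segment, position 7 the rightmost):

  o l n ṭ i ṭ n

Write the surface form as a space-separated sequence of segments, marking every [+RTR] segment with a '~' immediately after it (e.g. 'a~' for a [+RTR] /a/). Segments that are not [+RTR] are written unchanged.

From /ṭ/ at 4 rightward: 5 /i/ → [+RTR]; bound reached.
From /ṭ/ at 6 rightward: 7 /n/ → [+RTR]; bound reached.
Targets with no active source: positions 1 2 3 stay [-emphatic].
[+RTR] positions on the surface: 4 5 6 7.

o l n ṭ~ i~ ṭ~ n~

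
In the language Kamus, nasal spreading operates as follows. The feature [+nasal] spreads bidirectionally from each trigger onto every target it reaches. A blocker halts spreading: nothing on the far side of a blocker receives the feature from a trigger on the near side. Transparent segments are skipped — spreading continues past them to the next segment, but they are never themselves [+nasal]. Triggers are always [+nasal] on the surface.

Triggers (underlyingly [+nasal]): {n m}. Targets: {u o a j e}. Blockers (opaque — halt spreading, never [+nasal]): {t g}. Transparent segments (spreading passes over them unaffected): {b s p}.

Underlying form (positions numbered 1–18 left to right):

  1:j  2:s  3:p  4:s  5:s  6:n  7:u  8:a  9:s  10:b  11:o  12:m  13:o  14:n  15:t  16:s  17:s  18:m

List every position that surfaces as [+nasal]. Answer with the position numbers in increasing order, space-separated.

From /n/ at 6 rightward: 7 /u/ → [+nasal]; 8 /a/ → [+nasal]; 9 /s/ transparent; 10 /b/ transparent; 11 /o/ → [+nasal]; 12 /m/ is itself a trigger — this domain ends here.
From /n/ at 6 leftward: 5 /s/ transparent; 4 /s/ transparent; 3 /p/ transparent; 2 /s/ transparent; 1 /j/ → [+nasal]; word edge.
From /m/ at 12 rightward: 13 /o/ → [+nasal]; 14 /n/ is itself a trigger — this domain ends here.
From /m/ at 12 leftward: 11 /o/ → [+nasal]; 10 /b/ transparent; 9 /s/ transparent; 8 /a/ → [+nasal]; 7 /u/ → [+nasal]; 6 /n/ is itself a trigger — this domain ends here.
From /n/ at 14 rightward: 15 /t/ blocks.
From /n/ at 14 leftward: 13 /o/ → [+nasal]; 12 /m/ is itself a trigger — this domain ends here.
From /m/ at 18 rightward: word edge.
From /m/ at 18 leftward: 17 /s/ transparent; 16 /s/ transparent; 15 /t/ blocks.

1 6 7 8 11 12 13 14 18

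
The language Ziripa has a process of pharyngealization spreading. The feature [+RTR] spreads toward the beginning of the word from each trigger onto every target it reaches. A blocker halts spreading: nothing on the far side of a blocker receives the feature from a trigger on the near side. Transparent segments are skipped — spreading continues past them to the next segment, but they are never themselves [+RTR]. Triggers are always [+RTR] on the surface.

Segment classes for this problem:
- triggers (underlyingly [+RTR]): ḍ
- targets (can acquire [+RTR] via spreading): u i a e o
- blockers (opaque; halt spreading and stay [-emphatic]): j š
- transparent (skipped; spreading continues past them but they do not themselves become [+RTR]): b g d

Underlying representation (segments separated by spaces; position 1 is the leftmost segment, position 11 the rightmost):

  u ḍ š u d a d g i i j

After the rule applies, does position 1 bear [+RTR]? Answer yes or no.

From /ḍ/ at 2 leftward: 1 /u/ → [+RTR]; word edge.
Targets with no active source: positions 4 6 9 10 stay [-emphatic].
[+RTR] positions on the surface: 1 2.

yes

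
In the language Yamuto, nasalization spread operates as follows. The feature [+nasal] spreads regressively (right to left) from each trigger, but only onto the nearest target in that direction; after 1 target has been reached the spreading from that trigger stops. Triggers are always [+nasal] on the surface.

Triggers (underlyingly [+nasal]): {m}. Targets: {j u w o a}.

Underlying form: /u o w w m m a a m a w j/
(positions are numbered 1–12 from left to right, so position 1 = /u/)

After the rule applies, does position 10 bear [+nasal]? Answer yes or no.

From /m/ at 5 leftward: 4 /w/ → [+nasal]; bound reached.
From /m/ at 6 leftward: 5 /m/ is itself a trigger — this domain ends here.
From /m/ at 9 leftward: 8 /a/ → [+nasal]; bound reached.
Targets with no active source: positions 1 2 3 7 10 11 12 stay [-nasal].
[+nasal] positions on the surface: 4 5 6 8 9.

no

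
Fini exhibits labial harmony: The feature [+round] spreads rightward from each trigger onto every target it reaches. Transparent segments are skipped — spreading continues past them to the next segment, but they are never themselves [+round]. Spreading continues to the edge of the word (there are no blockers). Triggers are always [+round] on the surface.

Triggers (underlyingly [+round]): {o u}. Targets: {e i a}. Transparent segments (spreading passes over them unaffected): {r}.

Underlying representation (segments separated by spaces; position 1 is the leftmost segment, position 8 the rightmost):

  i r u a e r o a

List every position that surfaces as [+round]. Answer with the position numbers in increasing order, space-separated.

From /u/ at 3 rightward: 4 /a/ → [+round]; 5 /e/ → [+round]; 6 /r/ transparent; 7 /o/ is itself a trigger — this domain ends here.
From /o/ at 7 rightward: 8 /a/ → [+round]; word edge.
Target with no active source: position 1 stays [-round].

3 4 5 7 8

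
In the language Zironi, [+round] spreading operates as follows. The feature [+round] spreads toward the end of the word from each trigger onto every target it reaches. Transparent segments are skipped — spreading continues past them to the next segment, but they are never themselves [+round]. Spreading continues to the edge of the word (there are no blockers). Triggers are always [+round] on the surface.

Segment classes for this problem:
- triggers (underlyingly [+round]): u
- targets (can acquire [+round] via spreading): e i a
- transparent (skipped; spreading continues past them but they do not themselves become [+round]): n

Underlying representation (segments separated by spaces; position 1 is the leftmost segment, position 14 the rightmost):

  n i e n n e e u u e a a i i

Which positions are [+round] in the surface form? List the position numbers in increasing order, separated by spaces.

8 9 10 11 12 13 14

From /u/ at 8 rightward: 9 /u/ is itself a trigger — this domain ends here.
From /u/ at 9 rightward: 10 /e/ → [+round]; 11 /a/ → [+round]; 12 /a/ → [+round]; 13 /i/ → [+round]; 14 /i/ → [+round]; word edge.
Targets with no active source: positions 2 3 6 7 stay [-round].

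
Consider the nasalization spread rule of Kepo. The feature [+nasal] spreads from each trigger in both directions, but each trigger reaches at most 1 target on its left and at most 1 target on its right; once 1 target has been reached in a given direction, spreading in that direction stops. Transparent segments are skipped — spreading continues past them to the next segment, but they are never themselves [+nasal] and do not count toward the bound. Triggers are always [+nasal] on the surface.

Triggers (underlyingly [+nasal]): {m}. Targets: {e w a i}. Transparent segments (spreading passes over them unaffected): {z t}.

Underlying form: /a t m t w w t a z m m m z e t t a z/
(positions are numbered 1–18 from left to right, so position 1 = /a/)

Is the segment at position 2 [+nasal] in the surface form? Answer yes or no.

From /m/ at 3 rightward: 4 /t/ transparent; 5 /w/ → [+nasal]; bound reached.
From /m/ at 3 leftward: 2 /t/ transparent; 1 /a/ → [+nasal]; bound reached.
From /m/ at 10 rightward: 11 /m/ is itself a trigger — this domain ends here.
From /m/ at 10 leftward: 9 /z/ transparent; 8 /a/ → [+nasal]; bound reached.
From /m/ at 11 rightward: 12 /m/ is itself a trigger — this domain ends here.
From /m/ at 11 leftward: 10 /m/ is itself a trigger — this domain ends here.
From /m/ at 12 rightward: 13 /z/ transparent; 14 /e/ → [+nasal]; bound reached.
From /m/ at 12 leftward: 11 /m/ is itself a trigger — this domain ends here.
Targets with no active source: positions 6 17 stay [-nasal].
[+nasal] positions on the surface: 1 3 5 8 10 11 12 14.

no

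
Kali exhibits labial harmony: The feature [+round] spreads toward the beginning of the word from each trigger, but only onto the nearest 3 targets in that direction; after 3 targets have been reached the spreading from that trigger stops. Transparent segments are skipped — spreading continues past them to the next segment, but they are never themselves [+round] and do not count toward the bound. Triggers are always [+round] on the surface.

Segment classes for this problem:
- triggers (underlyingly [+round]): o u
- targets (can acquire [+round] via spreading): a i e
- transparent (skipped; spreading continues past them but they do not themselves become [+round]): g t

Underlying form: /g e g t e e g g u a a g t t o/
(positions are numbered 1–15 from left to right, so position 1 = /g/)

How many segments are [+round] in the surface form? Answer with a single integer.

From /u/ at 9 leftward: 8 /g/ transparent; 7 /g/ transparent; 6 /e/ → [+round]; 5 /e/ → [+round]; 4 /t/ transparent; 3 /g/ transparent; 2 /e/ → [+round]; bound reached.
From /o/ at 15 leftward: 14 /t/ transparent; 13 /t/ transparent; 12 /g/ transparent; 11 /a/ → [+round]; 10 /a/ → [+round]; 9 /u/ is itself a trigger — this domain ends here.
[+round] positions on the surface: 2 5 6 9 10 11 15.

7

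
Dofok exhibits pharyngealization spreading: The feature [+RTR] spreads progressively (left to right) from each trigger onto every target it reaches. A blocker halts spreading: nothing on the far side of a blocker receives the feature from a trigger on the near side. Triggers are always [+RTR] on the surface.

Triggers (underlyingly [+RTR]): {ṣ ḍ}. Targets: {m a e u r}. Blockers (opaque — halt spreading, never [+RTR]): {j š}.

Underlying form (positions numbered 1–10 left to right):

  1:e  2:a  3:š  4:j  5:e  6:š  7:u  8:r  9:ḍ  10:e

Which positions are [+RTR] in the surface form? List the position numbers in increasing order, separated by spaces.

From /ḍ/ at 9 rightward: 10 /e/ → [+RTR]; word edge.
Targets with no active source: positions 1 2 5 7 8 stay [-emphatic].

9 10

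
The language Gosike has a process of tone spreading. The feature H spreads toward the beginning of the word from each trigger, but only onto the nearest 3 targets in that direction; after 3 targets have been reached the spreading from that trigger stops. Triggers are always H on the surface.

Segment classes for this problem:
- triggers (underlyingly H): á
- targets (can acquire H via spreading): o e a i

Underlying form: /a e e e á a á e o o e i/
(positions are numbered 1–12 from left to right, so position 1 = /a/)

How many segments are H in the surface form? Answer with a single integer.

From /á/ at 5 leftward: 4 /e/ → H; 3 /e/ → H; 2 /e/ → H; bound reached.
From /á/ at 7 leftward: 6 /a/ → H; 5 /á/ is itself a trigger — this domain ends here.
Targets with no active source: positions 1 8 9 10 11 12 stay [-high tone].
H positions on the surface: 2 3 4 5 6 7.

6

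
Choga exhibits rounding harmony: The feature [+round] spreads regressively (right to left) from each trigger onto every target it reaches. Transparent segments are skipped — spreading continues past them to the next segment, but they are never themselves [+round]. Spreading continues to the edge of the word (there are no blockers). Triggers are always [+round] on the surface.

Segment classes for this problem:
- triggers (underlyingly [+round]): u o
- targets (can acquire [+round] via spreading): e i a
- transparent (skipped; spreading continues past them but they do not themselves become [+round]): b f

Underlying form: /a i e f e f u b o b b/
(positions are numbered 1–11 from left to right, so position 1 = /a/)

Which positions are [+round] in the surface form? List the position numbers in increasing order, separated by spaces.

From /u/ at 7 leftward: 6 /f/ transparent; 5 /e/ → [+round]; 4 /f/ transparent; 3 /e/ → [+round]; 2 /i/ → [+round]; 1 /a/ → [+round]; word edge.
From /o/ at 9 leftward: 8 /b/ transparent; 7 /u/ is itself a trigger — this domain ends here.

1 2 3 5 7 9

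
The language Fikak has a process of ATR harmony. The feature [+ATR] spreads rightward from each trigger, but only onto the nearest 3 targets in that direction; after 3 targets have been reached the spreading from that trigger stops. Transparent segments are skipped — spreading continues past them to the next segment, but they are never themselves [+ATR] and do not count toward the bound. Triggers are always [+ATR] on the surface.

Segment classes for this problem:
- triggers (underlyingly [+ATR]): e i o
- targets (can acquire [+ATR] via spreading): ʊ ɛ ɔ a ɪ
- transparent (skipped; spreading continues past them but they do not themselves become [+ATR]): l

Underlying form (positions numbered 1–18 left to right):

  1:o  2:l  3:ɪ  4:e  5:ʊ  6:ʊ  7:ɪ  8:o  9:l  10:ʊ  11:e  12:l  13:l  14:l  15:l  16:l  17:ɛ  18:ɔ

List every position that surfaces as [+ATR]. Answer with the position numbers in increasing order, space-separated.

From /o/ at 1 rightward: 2 /l/ transparent; 3 /ɪ/ → [+ATR]; 4 /e/ is itself a trigger — this domain ends here.
From /e/ at 4 rightward: 5 /ʊ/ → [+ATR]; 6 /ʊ/ → [+ATR]; 7 /ɪ/ → [+ATR]; bound reached.
From /o/ at 8 rightward: 9 /l/ transparent; 10 /ʊ/ → [+ATR]; 11 /e/ is itself a trigger — this domain ends here.
From /e/ at 11 rightward: 12 /l/ transparent; 13 /l/ transparent; 14 /l/ transparent; 15 /l/ transparent; 16 /l/ transparent; 17 /ɛ/ → [+ATR]; 18 /ɔ/ → [+ATR]; word edge.

1 3 4 5 6 7 8 10 11 17 18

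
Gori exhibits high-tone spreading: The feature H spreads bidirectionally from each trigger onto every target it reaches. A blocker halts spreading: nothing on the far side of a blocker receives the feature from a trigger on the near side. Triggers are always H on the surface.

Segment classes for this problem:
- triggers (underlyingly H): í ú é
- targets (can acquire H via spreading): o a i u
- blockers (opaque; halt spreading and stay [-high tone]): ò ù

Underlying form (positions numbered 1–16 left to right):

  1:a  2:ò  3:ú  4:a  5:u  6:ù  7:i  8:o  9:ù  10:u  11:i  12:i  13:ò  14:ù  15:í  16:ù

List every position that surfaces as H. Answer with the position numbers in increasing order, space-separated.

From /ú/ at 3 rightward: 4 /a/ → H; 5 /u/ → H; 6 /ù/ blocks.
From /ú/ at 3 leftward: 2 /ò/ blocks.
From /í/ at 15 rightward: 16 /ù/ blocks.
From /í/ at 15 leftward: 14 /ù/ blocks.
Targets with no active source: positions 1 7 8 10 11 12 stay [-high tone].

3 4 5 15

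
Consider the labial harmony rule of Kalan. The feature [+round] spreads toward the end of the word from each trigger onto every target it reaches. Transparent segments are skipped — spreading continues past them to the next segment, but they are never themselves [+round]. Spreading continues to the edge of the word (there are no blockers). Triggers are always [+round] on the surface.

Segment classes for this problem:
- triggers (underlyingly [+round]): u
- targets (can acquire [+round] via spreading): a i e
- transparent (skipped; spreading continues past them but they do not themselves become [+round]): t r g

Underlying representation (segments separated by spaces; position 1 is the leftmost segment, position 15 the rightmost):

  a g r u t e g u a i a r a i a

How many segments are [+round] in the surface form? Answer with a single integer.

From /u/ at 4 rightward: 5 /t/ transparent; 6 /e/ → [+round]; 7 /g/ transparent; 8 /u/ is itself a trigger — this domain ends here.
From /u/ at 8 rightward: 9 /a/ → [+round]; 10 /i/ → [+round]; 11 /a/ → [+round]; 12 /r/ transparent; 13 /a/ → [+round]; 14 /i/ → [+round]; 15 /a/ → [+round]; word edge.
Target with no active source: position 1 stays [-round].
[+round] positions on the surface: 4 6 8 9 10 11 13 14 15.

9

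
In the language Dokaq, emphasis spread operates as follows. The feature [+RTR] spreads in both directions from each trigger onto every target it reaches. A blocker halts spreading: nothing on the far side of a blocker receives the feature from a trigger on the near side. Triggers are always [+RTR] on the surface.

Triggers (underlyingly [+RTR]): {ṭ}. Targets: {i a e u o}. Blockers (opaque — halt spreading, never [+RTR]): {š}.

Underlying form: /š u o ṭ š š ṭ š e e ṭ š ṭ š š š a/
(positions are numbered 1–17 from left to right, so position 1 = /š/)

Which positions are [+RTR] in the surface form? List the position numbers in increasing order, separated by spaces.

From /ṭ/ at 4 rightward: 5 /š/ blocks.
From /ṭ/ at 4 leftward: 3 /o/ → [+RTR]; 2 /u/ → [+RTR]; 1 /š/ blocks.
From /ṭ/ at 7 rightward: 8 /š/ blocks.
From /ṭ/ at 7 leftward: 6 /š/ blocks.
From /ṭ/ at 11 rightward: 12 /š/ blocks.
From /ṭ/ at 11 leftward: 10 /e/ → [+RTR]; 9 /e/ → [+RTR]; 8 /š/ blocks.
From /ṭ/ at 13 rightward: 14 /š/ blocks.
From /ṭ/ at 13 leftward: 12 /š/ blocks.
Target with no active source: position 17 stays [-emphatic].

2 3 4 7 9 10 11 13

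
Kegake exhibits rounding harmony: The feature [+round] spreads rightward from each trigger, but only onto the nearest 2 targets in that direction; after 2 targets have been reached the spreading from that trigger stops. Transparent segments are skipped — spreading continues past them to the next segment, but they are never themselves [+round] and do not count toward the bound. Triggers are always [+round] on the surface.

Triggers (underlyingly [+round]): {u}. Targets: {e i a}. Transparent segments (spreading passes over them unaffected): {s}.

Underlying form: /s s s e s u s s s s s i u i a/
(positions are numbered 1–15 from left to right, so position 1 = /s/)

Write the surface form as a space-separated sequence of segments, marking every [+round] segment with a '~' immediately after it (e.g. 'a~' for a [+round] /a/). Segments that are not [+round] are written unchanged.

s s s e s u~ s s s s s i~ u~ i~ a~

From /u/ at 6 rightward: 7 /s/ transparent; 8 /s/ transparent; 9 /s/ transparent; 10 /s/ transparent; 11 /s/ transparent; 12 /i/ → [+round]; 13 /u/ is itself a trigger — this domain ends here.
From /u/ at 13 rightward: 14 /i/ → [+round]; 15 /a/ → [+round]; bound reached.
Target with no active source: position 4 stays [-round].
[+round] positions on the surface: 6 12 13 14 15.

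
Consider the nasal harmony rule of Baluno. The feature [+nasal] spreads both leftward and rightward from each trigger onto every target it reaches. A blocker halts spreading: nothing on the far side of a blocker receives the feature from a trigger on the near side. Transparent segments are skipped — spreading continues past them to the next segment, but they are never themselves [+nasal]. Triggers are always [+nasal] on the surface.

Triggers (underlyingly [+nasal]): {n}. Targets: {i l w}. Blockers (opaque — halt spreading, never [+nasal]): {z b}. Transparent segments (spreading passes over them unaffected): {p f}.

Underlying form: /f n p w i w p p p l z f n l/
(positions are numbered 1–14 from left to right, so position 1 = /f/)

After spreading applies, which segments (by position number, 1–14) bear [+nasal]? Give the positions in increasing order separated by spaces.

From /n/ at 2 rightward: 3 /p/ transparent; 4 /w/ → [+nasal]; 5 /i/ → [+nasal]; 6 /w/ → [+nasal]; 7 /p/ transparent; 8 /p/ transparent; 9 /p/ transparent; 10 /l/ → [+nasal]; 11 /z/ blocks.
From /n/ at 2 leftward: 1 /f/ transparent; word edge.
From /n/ at 13 rightward: 14 /l/ → [+nasal]; word edge.
From /n/ at 13 leftward: 12 /f/ transparent; 11 /z/ blocks.

2 4 5 6 10 13 14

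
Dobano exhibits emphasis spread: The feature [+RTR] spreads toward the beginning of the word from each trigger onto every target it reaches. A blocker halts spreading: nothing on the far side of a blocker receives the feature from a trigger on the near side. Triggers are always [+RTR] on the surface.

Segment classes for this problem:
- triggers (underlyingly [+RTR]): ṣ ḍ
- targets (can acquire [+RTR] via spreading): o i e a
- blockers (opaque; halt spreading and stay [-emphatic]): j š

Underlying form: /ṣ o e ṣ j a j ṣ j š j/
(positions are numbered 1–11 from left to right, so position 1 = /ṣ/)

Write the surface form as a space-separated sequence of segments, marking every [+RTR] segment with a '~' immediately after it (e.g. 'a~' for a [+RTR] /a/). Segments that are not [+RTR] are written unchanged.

ṣ~ o~ e~ ṣ~ j a j ṣ~ j š j

From /ṣ/ at 1 leftward: word edge.
From /ṣ/ at 4 leftward: 3 /e/ → [+RTR]; 2 /o/ → [+RTR]; 1 /ṣ/ is itself a trigger — this domain ends here.
From /ṣ/ at 8 leftward: 7 /j/ blocks.
Target with no active source: position 6 stays [-emphatic].
[+RTR] positions on the surface: 1 2 3 4 8.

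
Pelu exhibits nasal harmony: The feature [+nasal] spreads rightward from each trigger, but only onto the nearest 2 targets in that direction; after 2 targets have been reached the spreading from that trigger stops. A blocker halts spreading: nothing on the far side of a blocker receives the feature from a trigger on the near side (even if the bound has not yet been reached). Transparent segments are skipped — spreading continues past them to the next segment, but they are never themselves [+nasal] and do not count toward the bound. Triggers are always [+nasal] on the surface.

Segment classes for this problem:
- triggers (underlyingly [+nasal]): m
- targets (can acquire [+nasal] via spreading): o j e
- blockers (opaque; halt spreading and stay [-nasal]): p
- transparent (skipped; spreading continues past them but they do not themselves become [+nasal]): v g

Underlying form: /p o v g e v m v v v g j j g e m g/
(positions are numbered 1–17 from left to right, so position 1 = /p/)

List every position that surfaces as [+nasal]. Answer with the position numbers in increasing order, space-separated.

From /m/ at 7 rightward: 8 /v/ transparent; 9 /v/ transparent; 10 /v/ transparent; 11 /g/ transparent; 12 /j/ → [+nasal]; 13 /j/ → [+nasal]; bound reached.
From /m/ at 16 rightward: 17 /g/ transparent; word edge.
Targets with no active source: positions 2 5 15 stay [-nasal].

7 12 13 16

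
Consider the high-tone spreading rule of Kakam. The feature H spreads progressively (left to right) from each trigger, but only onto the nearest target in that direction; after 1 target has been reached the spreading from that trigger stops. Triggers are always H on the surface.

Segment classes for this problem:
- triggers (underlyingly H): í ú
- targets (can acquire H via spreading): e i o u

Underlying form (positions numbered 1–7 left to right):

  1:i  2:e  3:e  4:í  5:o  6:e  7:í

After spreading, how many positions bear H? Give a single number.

From /í/ at 4 rightward: 5 /o/ → H; bound reached.
From /í/ at 7 rightward: word edge.
Targets with no active source: positions 1 2 3 6 stay [-high tone].
H positions on the surface: 4 5 7.

3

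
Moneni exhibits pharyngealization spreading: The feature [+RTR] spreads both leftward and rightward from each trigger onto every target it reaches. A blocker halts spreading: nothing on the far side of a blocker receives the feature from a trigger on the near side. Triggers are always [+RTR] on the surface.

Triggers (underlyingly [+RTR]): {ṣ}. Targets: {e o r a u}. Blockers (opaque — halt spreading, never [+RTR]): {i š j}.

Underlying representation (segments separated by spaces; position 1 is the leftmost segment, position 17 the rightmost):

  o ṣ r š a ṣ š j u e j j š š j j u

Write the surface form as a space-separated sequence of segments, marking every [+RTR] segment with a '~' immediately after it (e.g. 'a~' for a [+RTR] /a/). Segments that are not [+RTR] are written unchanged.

o~ ṣ~ r~ š a~ ṣ~ š j u e j j š š j j u

From /ṣ/ at 2 rightward: 3 /r/ → [+RTR]; 4 /š/ blocks.
From /ṣ/ at 2 leftward: 1 /o/ → [+RTR]; word edge.
From /ṣ/ at 6 rightward: 7 /š/ blocks.
From /ṣ/ at 6 leftward: 5 /a/ → [+RTR]; 4 /š/ blocks.
Targets with no active source: positions 9 10 17 stay [-emphatic].
[+RTR] positions on the surface: 1 2 3 5 6.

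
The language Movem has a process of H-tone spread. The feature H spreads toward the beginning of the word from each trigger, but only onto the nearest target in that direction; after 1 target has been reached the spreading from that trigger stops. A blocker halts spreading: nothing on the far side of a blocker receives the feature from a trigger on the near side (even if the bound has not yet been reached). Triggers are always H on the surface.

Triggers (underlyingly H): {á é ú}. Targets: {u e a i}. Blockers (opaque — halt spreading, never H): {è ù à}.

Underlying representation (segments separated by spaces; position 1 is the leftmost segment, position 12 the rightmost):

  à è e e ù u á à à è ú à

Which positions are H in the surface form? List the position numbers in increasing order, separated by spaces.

6 7 11

From /á/ at 7 leftward: 6 /u/ → H; bound reached.
From /ú/ at 11 leftward: 10 /è/ blocks.
Targets with no active source: positions 3 4 stay [-high tone].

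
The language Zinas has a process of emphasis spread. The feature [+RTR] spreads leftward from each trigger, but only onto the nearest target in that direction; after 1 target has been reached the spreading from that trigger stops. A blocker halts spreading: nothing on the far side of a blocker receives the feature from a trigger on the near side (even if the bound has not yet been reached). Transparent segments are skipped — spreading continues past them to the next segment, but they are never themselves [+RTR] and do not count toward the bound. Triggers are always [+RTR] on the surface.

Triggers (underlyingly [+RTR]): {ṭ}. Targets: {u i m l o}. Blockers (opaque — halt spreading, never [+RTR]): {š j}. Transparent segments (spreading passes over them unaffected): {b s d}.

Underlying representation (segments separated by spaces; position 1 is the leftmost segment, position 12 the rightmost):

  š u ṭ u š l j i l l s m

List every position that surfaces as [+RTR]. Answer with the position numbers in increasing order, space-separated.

From /ṭ/ at 3 leftward: 2 /u/ → [+RTR]; bound reached.
Targets with no active source: positions 4 6 8 9 10 12 stay [-emphatic].

2 3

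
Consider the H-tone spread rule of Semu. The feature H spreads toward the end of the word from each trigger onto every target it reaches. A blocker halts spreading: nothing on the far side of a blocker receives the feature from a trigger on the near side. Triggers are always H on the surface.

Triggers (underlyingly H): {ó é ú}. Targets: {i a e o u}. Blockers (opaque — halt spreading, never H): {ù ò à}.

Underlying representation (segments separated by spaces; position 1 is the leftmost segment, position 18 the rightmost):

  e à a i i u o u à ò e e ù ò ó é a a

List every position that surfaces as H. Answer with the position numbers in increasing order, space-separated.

From /ó/ at 15 rightward: 16 /é/ is itself a trigger — this domain ends here.
From /é/ at 16 rightward: 17 /a/ → H; 18 /a/ → H; word edge.
Targets with no active source: positions 1 3 4 5 6 7 8 11 12 stay [-high tone].

15 16 17 18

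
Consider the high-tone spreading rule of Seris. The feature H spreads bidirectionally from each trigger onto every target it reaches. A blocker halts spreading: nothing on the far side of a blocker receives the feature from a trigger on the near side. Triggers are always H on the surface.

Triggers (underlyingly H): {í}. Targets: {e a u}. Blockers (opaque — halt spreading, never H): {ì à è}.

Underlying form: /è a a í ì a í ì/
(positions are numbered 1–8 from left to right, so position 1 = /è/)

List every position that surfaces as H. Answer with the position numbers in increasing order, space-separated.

2 3 4 6 7

From /í/ at 4 rightward: 5 /ì/ blocks.
From /í/ at 4 leftward: 3 /a/ → H; 2 /a/ → H; 1 /è/ blocks.
From /í/ at 7 rightward: 8 /ì/ blocks.
From /í/ at 7 leftward: 6 /a/ → H; 5 /ì/ blocks.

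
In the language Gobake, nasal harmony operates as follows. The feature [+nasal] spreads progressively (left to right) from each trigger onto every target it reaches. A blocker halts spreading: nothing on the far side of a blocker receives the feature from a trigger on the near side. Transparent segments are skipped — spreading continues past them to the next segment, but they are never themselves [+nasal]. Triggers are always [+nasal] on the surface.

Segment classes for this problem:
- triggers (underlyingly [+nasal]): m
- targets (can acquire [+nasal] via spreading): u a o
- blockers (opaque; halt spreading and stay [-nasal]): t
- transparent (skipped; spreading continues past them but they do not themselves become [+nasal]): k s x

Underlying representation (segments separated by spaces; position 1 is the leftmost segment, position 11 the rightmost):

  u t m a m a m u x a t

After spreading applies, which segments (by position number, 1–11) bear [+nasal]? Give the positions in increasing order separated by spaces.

From /m/ at 3 rightward: 4 /a/ → [+nasal]; 5 /m/ is itself a trigger — this domain ends here.
From /m/ at 5 rightward: 6 /a/ → [+nasal]; 7 /m/ is itself a trigger — this domain ends here.
From /m/ at 7 rightward: 8 /u/ → [+nasal]; 9 /x/ transparent; 10 /a/ → [+nasal]; 11 /t/ blocks.
Target with no active source: position 1 stays [-nasal].

3 4 5 6 7 8 10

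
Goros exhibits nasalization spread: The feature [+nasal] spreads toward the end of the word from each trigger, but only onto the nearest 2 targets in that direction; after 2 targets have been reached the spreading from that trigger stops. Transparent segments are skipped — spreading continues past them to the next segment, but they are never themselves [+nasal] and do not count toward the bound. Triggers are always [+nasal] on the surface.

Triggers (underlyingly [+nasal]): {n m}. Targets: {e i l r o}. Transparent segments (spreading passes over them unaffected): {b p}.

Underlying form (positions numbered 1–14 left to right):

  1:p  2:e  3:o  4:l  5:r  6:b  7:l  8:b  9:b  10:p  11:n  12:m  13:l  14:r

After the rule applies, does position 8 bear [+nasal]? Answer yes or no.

no

From /n/ at 11 rightward: 12 /m/ is itself a trigger — this domain ends here.
From /m/ at 12 rightward: 13 /l/ → [+nasal]; 14 /r/ → [+nasal]; bound reached.
Targets with no active source: positions 2 3 4 5 7 stay [-nasal].
[+nasal] positions on the surface: 11 12 13 14.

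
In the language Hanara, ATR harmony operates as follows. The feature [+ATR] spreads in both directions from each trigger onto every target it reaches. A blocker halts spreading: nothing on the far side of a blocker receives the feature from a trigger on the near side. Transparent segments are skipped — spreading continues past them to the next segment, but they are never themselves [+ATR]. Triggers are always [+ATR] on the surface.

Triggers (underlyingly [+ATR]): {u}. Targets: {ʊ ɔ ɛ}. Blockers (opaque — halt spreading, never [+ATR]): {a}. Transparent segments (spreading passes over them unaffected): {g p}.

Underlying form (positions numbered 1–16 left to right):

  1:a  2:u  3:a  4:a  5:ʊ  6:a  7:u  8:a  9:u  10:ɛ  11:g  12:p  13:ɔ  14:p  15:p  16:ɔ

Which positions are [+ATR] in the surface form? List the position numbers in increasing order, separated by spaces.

From /u/ at 2 rightward: 3 /a/ blocks.
From /u/ at 2 leftward: 1 /a/ blocks.
From /u/ at 7 rightward: 8 /a/ blocks.
From /u/ at 7 leftward: 6 /a/ blocks.
From /u/ at 9 rightward: 10 /ɛ/ → [+ATR]; 11 /g/ transparent; 12 /p/ transparent; 13 /ɔ/ → [+ATR]; 14 /p/ transparent; 15 /p/ transparent; 16 /ɔ/ → [+ATR]; word edge.
From /u/ at 9 leftward: 8 /a/ blocks.
Target with no active source: position 5 stays [-ATR].

2 7 9 10 13 16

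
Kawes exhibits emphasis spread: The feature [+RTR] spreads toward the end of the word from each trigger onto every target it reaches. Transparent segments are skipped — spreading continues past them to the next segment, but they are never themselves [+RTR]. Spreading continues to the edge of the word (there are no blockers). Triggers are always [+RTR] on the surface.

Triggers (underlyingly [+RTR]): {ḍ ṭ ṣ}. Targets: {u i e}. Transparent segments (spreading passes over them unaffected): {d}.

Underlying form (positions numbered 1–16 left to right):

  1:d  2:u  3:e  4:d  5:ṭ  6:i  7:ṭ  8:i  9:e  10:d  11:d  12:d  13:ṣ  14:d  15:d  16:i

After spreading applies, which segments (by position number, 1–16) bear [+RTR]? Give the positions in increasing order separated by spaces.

5 6 7 8 9 13 16

From /ṭ/ at 5 rightward: 6 /i/ → [+RTR]; 7 /ṭ/ is itself a trigger — this domain ends here.
From /ṭ/ at 7 rightward: 8 /i/ → [+RTR]; 9 /e/ → [+RTR]; 10 /d/ transparent; 11 /d/ transparent; 12 /d/ transparent; 13 /ṣ/ is itself a trigger — this domain ends here.
From /ṣ/ at 13 rightward: 14 /d/ transparent; 15 /d/ transparent; 16 /i/ → [+RTR]; word edge.
Targets with no active source: positions 2 3 stay [-emphatic].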